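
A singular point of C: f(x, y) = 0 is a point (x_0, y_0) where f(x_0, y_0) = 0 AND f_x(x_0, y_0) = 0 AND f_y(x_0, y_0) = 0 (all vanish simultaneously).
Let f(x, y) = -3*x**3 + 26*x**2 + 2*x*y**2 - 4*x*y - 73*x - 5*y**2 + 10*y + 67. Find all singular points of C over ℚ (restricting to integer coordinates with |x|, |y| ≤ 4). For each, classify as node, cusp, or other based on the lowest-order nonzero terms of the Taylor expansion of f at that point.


Singular points: {(3, 1)}; classification: node.

Compute partial derivatives:
  f_x = -9*x**2 + 52*x + 2*y**2 - 4*y - 73.
  f_y = 4*x*y - 4*x - 10*y + 10.
Scan x_0 ∈ {−4, ..., 4}. For each x_0, f_y(x_0, y) is a polynomial in y; find its integer roots y ∈ {−4, ..., 4}, then test f_x and f at those candidates.
  x = -4: f_y(-4, y) = 26 - 26*y; vanishes at y ∈ {1}. (-4, 1): f_x = -427 ≠ 0.
  x = -3: f_y(-3, y) = 22 - 22*y; vanishes at y ∈ {1}. (-3, 1): f_x = -312 ≠ 0.
  x = -2: f_y(-2, y) = 18 - 18*y; vanishes at y ∈ {1}. (-2, 1): f_x = -215 ≠ 0.
  x = -1: f_y(-1, y) = 14 - 14*y; vanishes at y ∈ {1}. (-1, 1): f_x = -136 ≠ 0.
  x = 0: f_y(0, y) = 10 - 10*y; vanishes at y ∈ {1}. (0, 1): f_x = -75 ≠ 0.
  x = 1: f_y(1, y) = 6 - 6*y; vanishes at y ∈ {1}. (1, 1): f_x = -32 ≠ 0.
  x = 2: f_y(2, y) = 2 - 2*y; vanishes at y ∈ {1}. (2, 1): f_x = -7 ≠ 0.
  x = 3: f_y(3, y) = 2*y - 2; vanishes at y ∈ {1}. (3, 1): f_x = 0, f = 0 — SINGULAR.
  x = 4: f_y(4, y) = 6*y - 6; vanishes at y ∈ {1}. (4, 1): f_x = -11 ≠ 0.
Only singular point on the grid: (3, 1).
Classify: substitute x = 3 + u, y = 1 + v and expand: f = -3*u**3 - u**2 + 2*u*v**2 + v**2.
No constant or linear terms (consistent with a singular point). Quadratic part: -u**2 + v**2. Cubic part: -3*u**3 + 2*u*v**2.
The quadratic part v**2 - u**2 = (v − u)(v + u) splits into two distinct linear factors, so there are two distinct tangent lines y − 1 = ±(x − 3) — this is a node (ordinary double point).
Classification: node.


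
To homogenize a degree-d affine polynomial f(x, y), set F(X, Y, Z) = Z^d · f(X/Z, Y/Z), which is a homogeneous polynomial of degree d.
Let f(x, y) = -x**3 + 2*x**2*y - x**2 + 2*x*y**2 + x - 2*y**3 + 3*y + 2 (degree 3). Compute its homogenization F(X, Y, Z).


F(X, Y, Z) = -X**3 + 2*X**2*Y - X**2*Z + 2*X*Y**2 + X*Z**2 - 2*Y**3 + 3*Y*Z**2 + 2*Z**3

deg(f) = 3.
Substitute x = X/Z, y = Y/Z into f, then multiply by Z^3.
  monomial -1·x^3·y^0 ↦ -1·X^3·Y^0·Z^0.
  monomial 2·x^2·y^1 ↦ 2·X^2·Y^1·Z^0.
  monomial -1·x^2·y^0 ↦ -1·X^2·Y^0·Z^1.
  monomial 2·x^1·y^2 ↦ 2·X^1·Y^2·Z^0.
  monomial 1·x^1·y^0 ↦ 1·X^1·Y^0·Z^2.
  monomial -2·x^0·y^3 ↦ -2·X^0·Y^3·Z^0.
  monomial 3·x^0·y^1 ↦ 3·X^0·Y^1·Z^2.
  monomial 2·x^0·y^0 ↦ 2·X^0·Y^0·Z^3.
Collecting: F(X, Y, Z) = -X**3 + 2*X**2*Y - X**2*Z + 2*X*Y**2 + X*Z**2 - 2*Y**3 + 3*Y*Z**2 + 2*Z**3.


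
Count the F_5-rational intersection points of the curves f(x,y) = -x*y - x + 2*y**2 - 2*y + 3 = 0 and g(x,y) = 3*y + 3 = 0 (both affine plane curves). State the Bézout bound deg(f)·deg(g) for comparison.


Common zeros: ∅; count = 0; Bézout bound = 2.

deg(f) = 2, deg(g) = 1, so Bézout bound = 2.
Scan x ∈ F_5. For each x, list the y ∈ F_5 with f(x, y) ≡ 0 and those with g(x, y) ≡ 0 (mod 5); the common zeros in that column are the intersection.
  x = 0: f ≡ 0 at y ∈ {3}; g ≡ 0 at y ∈ {4}; common: ∅.
  x = 1: f ≡ 0 at y ∈ ∅; g ≡ 0 at y ∈ {4}; common: ∅.
  x = 2: f ≡ 0 at y ∈ ∅; g ≡ 0 at y ∈ {4}; common: ∅.
  x = 3: f ≡ 0 at y ∈ {0}; g ≡ 0 at y ∈ {4}; common: ∅.
  x = 4: f ≡ 0 at y ∈ {1, 2}; g ≡ 0 at y ∈ {4}; common: ∅.
Collecting: common zeros = ∅, so the count is 0.
Comparison with the Bézout bound: 0 ≤ 2 = deg(f)·deg(g), as expected for curves with no common component (the affine F_5-count falls short of the bound because intersections may lie at infinity, over extension fields, or carry multiplicity).


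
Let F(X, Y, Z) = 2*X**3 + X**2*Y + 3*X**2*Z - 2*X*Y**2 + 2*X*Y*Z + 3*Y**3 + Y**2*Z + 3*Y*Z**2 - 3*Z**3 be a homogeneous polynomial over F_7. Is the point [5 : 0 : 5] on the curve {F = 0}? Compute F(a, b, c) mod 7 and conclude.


F(5,0,5) ≡ 5 (mod 7); P is NOT on the curve.

Evaluate F(5, 0, 5) term-by-term (mod 7).
  2*X**3 ↦ 2·125·1·1 = 250
  X**2*Y ↦ 1·25·0·1 = 0
  3*X**2*Z ↦ 3·25·1·5 = 375
  -2*X*Y**2 ↦ -2·5·0·1 = 0
  2*X*Y*Z ↦ 2·5·0·5 = 0
  3*Y**3 ↦ 3·1·0·1 = 0
  Y**2*Z ↦ 1·1·0·5 = 0
  3*Y*Z**2 ↦ 3·1·0·25 = 0
  -3*Z**3 ↦ -3·1·1·125 = -375
Sum: F(5, 0, 5) = (250) + (0) + (375) + (0) + (0) + (0) + (0) + (0) + (-375) = 250.
Reducing mod 7: 250 ≡ 5 (mod 7).
Since F(a, b, c) ≡ 5 ≠ 0 (mod 7), P does NOT lie on the curve.


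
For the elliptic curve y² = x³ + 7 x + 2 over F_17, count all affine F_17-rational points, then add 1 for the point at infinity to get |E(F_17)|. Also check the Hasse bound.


Affine points = {(0, 6), (0, 11), (3, 4), (3, 13), (4, 3), (4, 14), (5, 3), (5, 14), (8, 3), (8, 14), (10, 1), (10, 16), (11, 4), (11, 13)}; affine count = 14; |E(F_17)| = 15.

Discriminant check: Δ ∝ 4a³ + 27b² = 4·7³ + 27·2² = 4·343 + 27·4 ≡ 1 (mod 17). Nonzero ⇒ E is nonsingular.
For each x ∈ F_17, compute rhs = x³ + 7·x + 2 mod 17, then count y ∈ F_17 with y² ≡ rhs.
  x = 0: rhs = 2, matching y values: 6, 11 (2 points).
  x = 1: rhs = 10, matching y values: none (0 points).
  x = 2: rhs = 7, matching y values: none (0 points).
  x = 3: rhs = 16, matching y values: 4, 13 (2 points).
  x = 4: rhs = 9, matching y values: 3, 14 (2 points).
  x = 5: rhs = 9, matching y values: 3, 14 (2 points).
  x = 6: rhs = 5, matching y values: none (0 points).
  x = 7: rhs = 3, matching y values: none (0 points).
  x = 8: rhs = 9, matching y values: 3, 14 (2 points).
  x = 9: rhs = 12, matching y values: none (0 points).
  x = 10: rhs = 1, matching y values: 1, 16 (2 points).
  x = 11: rhs = 16, matching y values: 4, 13 (2 points).
  x = 12: rhs = 12, matching y values: none (0 points).
  x = 13: rhs = 12, matching y values: none (0 points).
  x = 14: rhs = 5, matching y values: none (0 points).
  x = 15: rhs = 14, matching y values: none (0 points).
  x = 16: rhs = 11, matching y values: none (0 points).
Total affine count: 14.
Full point count |E(F_17)| = 14 + 1 = 15.
Hasse bound: |15 − (17+1)| = |-3| = 3 ≤ 2√17 ≈ 8.2462 ✓.


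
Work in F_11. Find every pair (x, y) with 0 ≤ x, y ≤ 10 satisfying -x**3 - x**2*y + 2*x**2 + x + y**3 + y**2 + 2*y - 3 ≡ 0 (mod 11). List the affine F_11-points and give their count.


Affine F_11-points: {(0, 9), (1, 5), (1, 8), (3, 2), (5, 8), (6, 9), (7, 1), (8, 5), (9, 0), (9, 1), (9, 9), (10, 5), (10, 8)}; count = 13.

For each of the 121 pairs (x, y) ∈ F_11², evaluate f(x, y) mod 11. Record the zeros.
  x = 0: [0↦8, 1↦1, 2↦2, 3↦6, 4↦8, 5↦3, 6↦8, 7↦7, 8↦6, 9↦0, 10↦6]  zeros at y ∈ {9}
  x = 1: [0↦10, 1↦2, 2↦2, 3↦5, 4↦6, 5↦0, 6↦4, 7↦2, 8↦0, 9↦4, 10↦9]  zeros at y ∈ {5, 8}
  x = 2: [0↦10, 1↦10, 2↦7, 3↦7, 4↦5, 5↦7, 6↦8, 7↦3, 8↦9, 9↦10, 10↦1]  zeros at y ∈ ∅
  x = 3: [0↦2, 1↦8, 2↦0, 3↦6, 4↦10, 5↦7, 6↦3, 7↦4, 8↦5, 9↦1, 10↦9]  zeros at y ∈ {2}
  x = 4: [0↦2, 1↦1, 2↦8, 3↦7, 4↦4, 5↦5, 6↦5, 7↦10, 8↦4, 9↦4, 10↦5]  zeros at y ∈ ∅
  x = 5: [0↦4, 1↦5, 2↦3, 3↦4, 4↦3, 5↦6, 6↦8, 7↦4, 8↦0, 9↦2, 10↦5]  zeros at y ∈ {8}
  x = 6: [0↦2, 1↦3, 2↦1, 3↦2, 4↦1, 5↦4, 6↦6, 7↦2, 8↦9, 9↦0, 10↦3]  zeros at y ∈ {9}
  x = 7: [0↦1, 1↦0, 2↦7, 3↦6, 4↦3, 5↦4, 6↦4, 7↦9, 8↦3, 9↦3, 10↦4]  zeros at y ∈ {1}
  x = 8: [0↦6, 1↦1, 2↦4, 3↦10, 4↦3, 5↦0, 6↦7, 7↦8, 8↦9, 9↦5, 10↦2]  zeros at y ∈ {5}
  x = 9: [0↦0, 1↦0, 2↦8, 3↦8, 4↦6, 5↦8, 6↦9, 7↦4, 8↦10, 9↦0, 10↦2]  zeros at y ∈ {0, 1, 9}
  x = 10: [0↦10, 1↦2, 2↦2, 3↦5, 4↦6, 5↦0, 6↦4, 7↦2, 8↦0, 9↦4, 10↦9]  zeros at y ∈ {5, 8}
Collecting zeros: affine points = {(0, 9), (1, 5), (1, 8), (3, 2), (5, 8), (6, 9), (7, 1), (8, 5), (9, 0), (9, 1), (9, 9), (10, 5), (10, 8)}.
Total count |C(F_11)_aff| = 13.


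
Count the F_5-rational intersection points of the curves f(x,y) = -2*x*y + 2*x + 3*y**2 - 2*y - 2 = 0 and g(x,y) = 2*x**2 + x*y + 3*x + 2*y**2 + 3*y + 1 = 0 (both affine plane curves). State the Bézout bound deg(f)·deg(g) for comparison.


Common zeros: ∅; count = 0; Bézout bound = 4.

deg(f) = 2, deg(g) = 2, so Bézout bound = 4.
Scan x ∈ F_5. For each x, list the y ∈ F_5 with f(x, y) ≡ 0 and those with g(x, y) ≡ 0 (mod 5); the common zeros in that column are the intersection.
  x = 0: f ≡ 0 at y ∈ ∅; g ≡ 0 at y ∈ {2, 4}; common: ∅.
  x = 1: f ≡ 0 at y ∈ {0, 3}; g ≡ 0 at y ∈ ∅; common: ∅.
  x = 2: f ≡ 0 at y ∈ ∅; g ≡ 0 at y ∈ {0}; common: ∅.
  x = 3: f ≡ 0 at y ∈ {2, 4}; g ≡ 0 at y ∈ ∅; common: ∅.
  x = 4: f ≡ 0 at y ∈ ∅; g ≡ 0 at y ∈ {0, 4}; common: ∅.
Collecting: common zeros = ∅, so the count is 0.
Comparison with the Bézout bound: 0 ≤ 4 = deg(f)·deg(g), as expected for curves with no common component (the affine F_5-count falls short of the bound because intersections may lie at infinity, over extension fields, or carry multiplicity).


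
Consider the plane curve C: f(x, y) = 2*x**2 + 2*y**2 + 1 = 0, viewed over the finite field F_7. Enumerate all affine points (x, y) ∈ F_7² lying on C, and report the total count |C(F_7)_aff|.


Affine F_7-points: {(1, 3), (1, 4), (3, 1), (3, 6), (4, 1), (4, 6), (6, 3), (6, 4)}; count = 8.

For each of the 49 pairs (x, y) ∈ F_7², evaluate f(x, y) mod 7. Record the zeros.
  x = 0: [0↦1, 1↦3, 2↦2, 3↦5, 4↦5, 5↦2, 6↦3]  zeros at y ∈ ∅
  x = 1: [0↦3, 1↦5, 2↦4, 3↦0, 4↦0, 5↦4, 6↦5]  zeros at y ∈ {3, 4}
  x = 2: [0↦2, 1↦4, 2↦3, 3↦6, 4↦6, 5↦3, 6↦4]  zeros at y ∈ ∅
  x = 3: [0↦5, 1↦0, 2↦6, 3↦2, 4↦2, 5↦6, 6↦0]  zeros at y ∈ {1, 6}
  x = 4: [0↦5, 1↦0, 2↦6, 3↦2, 4↦2, 5↦6, 6↦0]  zeros at y ∈ {1, 6}
  x = 5: [0↦2, 1↦4, 2↦3, 3↦6, 4↦6, 5↦3, 6↦4]  zeros at y ∈ ∅
  x = 6: [0↦3, 1↦5, 2↦4, 3↦0, 4↦0, 5↦4, 6↦5]  zeros at y ∈ {3, 4}
Collecting zeros: affine points = {(1, 3), (1, 4), (3, 1), (3, 6), (4, 1), (4, 6), (6, 3), (6, 4)}.
Total count |C(F_7)_aff| = 8.


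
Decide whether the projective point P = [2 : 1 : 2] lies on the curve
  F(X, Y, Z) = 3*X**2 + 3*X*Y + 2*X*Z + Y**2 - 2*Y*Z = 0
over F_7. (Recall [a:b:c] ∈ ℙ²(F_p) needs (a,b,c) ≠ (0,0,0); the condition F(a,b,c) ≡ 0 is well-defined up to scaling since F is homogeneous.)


F(2,1,2) ≡ 2 (mod 7); P is NOT on the curve.

Evaluate F(2, 1, 2) term-by-term (mod 7).
  3*X**2 ↦ 3·4·1·1 = 12
  3*X*Y ↦ 3·2·1·1 = 6
  2*X*Z ↦ 2·2·1·2 = 8
  Y**2 ↦ 1·1·1·1 = 1
  -2*Y*Z ↦ -2·1·1·2 = -4
Sum: F(2, 1, 2) = (12) + (6) + (8) + (1) + (-4) = 23.
Reducing mod 7: 23 ≡ 2 (mod 7).
Since F(a, b, c) ≡ 2 ≠ 0 (mod 7), P does NOT lie on the curve.


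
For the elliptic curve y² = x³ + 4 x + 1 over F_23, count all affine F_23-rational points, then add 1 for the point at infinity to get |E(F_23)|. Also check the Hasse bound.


Affine points = {(0, 1), (0, 22), (1, 11), (1, 12), (4, 9), (4, 14), (5, 10), (5, 13), (7, 2), (7, 21), (8, 4), (8, 19), (10, 11), (10, 12), (12, 11), (12, 12), (14, 8), (14, 15), (15, 3), (15, 20), (19, 6), (19, 17), (20, 10), (20, 13), (21, 10), (21, 13)}; affine count = 26; |E(F_23)| = 27.

Discriminant check: Δ ∝ 4a³ + 27b² = 4·4³ + 27·1² = 4·64 + 27·1 ≡ 7 (mod 23). Nonzero ⇒ E is nonsingular.
For each x ∈ F_23, compute rhs = x³ + 4·x + 1 mod 23, then count y ∈ F_23 with y² ≡ rhs.
  x = 0: rhs = 1, matching y values: 1, 22 (2 points).
  x = 1: rhs = 6, matching y values: 11, 12 (2 points).
  x = 2: rhs = 17, matching y values: none (0 points).
  x = 3: rhs = 17, matching y values: none (0 points).
  x = 4: rhs = 12, matching y values: 9, 14 (2 points).
  x = 5: rhs = 8, matching y values: 10, 13 (2 points).
  x = 6: rhs = 11, matching y values: none (0 points).
  x = 7: rhs = 4, matching y values: 2, 21 (2 points).
  x = 8: rhs = 16, matching y values: 4, 19 (2 points).
  x = 9: rhs = 7, matching y values: none (0 points).
  x = 10: rhs = 6, matching y values: 11, 12 (2 points).
  x = 11: rhs = 19, matching y values: none (0 points).
  x = 12: rhs = 6, matching y values: 11, 12 (2 points).
  x = 13: rhs = 19, matching y values: none (0 points).
  x = 14: rhs = 18, matching y values: 8, 15 (2 points).
  x = 15: rhs = 9, matching y values: 3, 20 (2 points).
  x = 16: rhs = 21, matching y values: none (0 points).
  x = 17: rhs = 14, matching y values: none (0 points).
  x = 18: rhs = 17, matching y values: none (0 points).
  x = 19: rhs = 13, matching y values: 6, 17 (2 points).
  x = 20: rhs = 8, matching y values: 10, 13 (2 points).
  x = 21: rhs = 8, matching y values: 10, 13 (2 points).
  x = 22: rhs = 19, matching y values: none (0 points).
Total affine count: 26.
Full point count |E(F_23)| = 26 + 1 = 27.
Hasse bound: |27 − (23+1)| = |3| = 3 ≤ 2√23 ≈ 9.5917 ✓.


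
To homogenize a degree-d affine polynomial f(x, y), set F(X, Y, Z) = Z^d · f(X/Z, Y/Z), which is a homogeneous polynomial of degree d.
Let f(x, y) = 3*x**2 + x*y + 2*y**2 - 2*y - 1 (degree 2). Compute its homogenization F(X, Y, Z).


F(X, Y, Z) = 3*X**2 + X*Y + 2*Y**2 - 2*Y*Z - Z**2

deg(f) = 2.
Substitute x = X/Z, y = Y/Z into f, then multiply by Z^2.
  monomial 3·x^2·y^0 ↦ 3·X^2·Y^0·Z^0.
  monomial 1·x^1·y^1 ↦ 1·X^1·Y^1·Z^0.
  monomial 2·x^0·y^2 ↦ 2·X^0·Y^2·Z^0.
  monomial -2·x^0·y^1 ↦ -2·X^0·Y^1·Z^1.
  monomial -1·x^0·y^0 ↦ -1·X^0·Y^0·Z^2.
Collecting: F(X, Y, Z) = 3*X**2 + X*Y + 2*Y**2 - 2*Y*Z - Z**2.


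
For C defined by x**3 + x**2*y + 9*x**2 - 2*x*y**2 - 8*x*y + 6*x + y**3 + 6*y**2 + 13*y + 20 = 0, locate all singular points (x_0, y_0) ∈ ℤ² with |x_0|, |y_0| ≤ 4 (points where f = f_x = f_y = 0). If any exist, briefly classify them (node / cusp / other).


Singular points: {(-2, -3)}; classification: cusp.

Compute partial derivatives:
  f_x = 3*x**2 + 2*x*y + 18*x - 2*y**2 - 8*y + 6.
  f_y = x**2 - 4*x*y - 8*x + 3*y**2 + 12*y + 13.
Scan x_0 ∈ {−4, ..., 4}. For each x_0, f_y(x_0, y) is a polynomial in y; find its integer roots y ∈ {−4, ..., 4}, then test f_x and f at those candidates.
  x = -4: f_y(-4, y) = 3*y**2 + 28*y + 61; no integer root y with |y| ≤ 4.
  x = -3: f_y(-3, y) = 3*y**2 + 24*y + 46; no integer root y with |y| ≤ 4.
  x = -2: f_y(-2, y) = 3*y**2 + 20*y + 33; vanishes at y ∈ {-3}. (-2, -3): f_x = 0, f = 0 — SINGULAR.
  x = -1: f_y(-1, y) = 3*y**2 + 16*y + 22; no integer root y with |y| ≤ 4.
  x = 0: f_y(0, y) = 3*y**2 + 12*y + 13; no integer root y with |y| ≤ 4.
  x = 1: f_y(1, y) = 3*y**2 + 8*y + 6; no integer root y with |y| ≤ 4.
  x = 2: f_y(2, y) = 3*y**2 + 4*y + 1; vanishes at y ∈ {-1}. (2, -1): f_x = 56 ≠ 0.
  x = 3: f_y(3, y) = 3*y**2 - 2; no integer root y with |y| ≤ 4.
  x = 4: f_y(4, y) = 3*y**2 - 4*y - 3; no integer root y with |y| ≤ 4.
Only singular point on the grid: (-2, -3).
Classify: substitute x = -2 + u, y = -3 + v and expand: f = u**3 + u**2*v - 2*u*v**2 + v**3 + v**2.
No constant or linear terms (consistent with a singular point). Quadratic part: v**2. Cubic part: u**3 + u**2*v - 2*u*v**2 + v**3.
The quadratic part v**2 is a perfect square, so there is a single (double) tangent line v = 0, i.e. y = -3. Restricting the cubic part to that line (v = 0) leaves u**3 ≠ 0, so f is not divisible by v and the branch is v² ≈ -u**3 to lowest order — this is a cusp.
Classification: cusp.


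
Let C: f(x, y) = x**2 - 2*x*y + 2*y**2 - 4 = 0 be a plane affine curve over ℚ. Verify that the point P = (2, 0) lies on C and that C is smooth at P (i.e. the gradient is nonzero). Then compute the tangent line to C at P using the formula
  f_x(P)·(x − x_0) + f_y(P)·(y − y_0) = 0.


Tangent line at P: 4*x - 4*y - 8 = 0.

Step 1: f(2, 0) = 0, so P lies on C.
Step 2: partial derivatives
  f_x(x, y) = 2*x - 2*y, f_y(x, y) = -2*x + 4*y.
  f_x(P) = 4, f_y(P) = -4 (gradient nonzero, so P is smooth).
Step 3: tangent line at P: 4·(x − 2) + -4·(y − 0) = 0.
Expanding: 4*x - 4*y - 8 = 0.


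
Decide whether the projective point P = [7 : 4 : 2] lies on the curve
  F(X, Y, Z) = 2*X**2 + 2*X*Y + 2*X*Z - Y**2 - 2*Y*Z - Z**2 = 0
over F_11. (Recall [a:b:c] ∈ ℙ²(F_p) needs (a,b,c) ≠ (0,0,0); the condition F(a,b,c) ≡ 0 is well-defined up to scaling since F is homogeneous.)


F(7,4,2) ≡ 3 (mod 11); P is NOT on the curve.

Evaluate F(7, 4, 2) term-by-term (mod 11).
  2*X**2 ↦ 2·49·1·1 = 98
  2*X*Y ↦ 2·7·4·1 = 56
  2*X*Z ↦ 2·7·1·2 = 28
  -Y**2 ↦ -1·1·16·1 = -16
  -2*Y*Z ↦ -2·1·4·2 = -16
  -Z**2 ↦ -1·1·1·4 = -4
Sum: F(7, 4, 2) = (98) + (56) + (28) + (-16) + (-16) + (-4) = 146.
Reducing mod 11: 146 ≡ 3 (mod 11).
Since F(a, b, c) ≡ 3 ≠ 0 (mod 11), P does NOT lie on the curve.


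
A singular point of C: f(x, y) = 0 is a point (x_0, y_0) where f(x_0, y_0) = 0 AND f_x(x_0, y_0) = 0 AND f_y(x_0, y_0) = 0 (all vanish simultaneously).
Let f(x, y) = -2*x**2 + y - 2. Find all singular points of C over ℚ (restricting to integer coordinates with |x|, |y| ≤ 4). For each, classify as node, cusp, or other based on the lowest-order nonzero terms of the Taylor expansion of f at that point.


No singular points in the scanned grid; C is smooth there.

Compute partial derivatives:
  f_x = -4*x.
  f_y = 1.
f_y = 1 is a nonzero constant, so f_y never vanishes: no point (x, y) can satisfy f = f_x = f_y = 0. In particular no (x, y) ∈ {−4, ..., 4}² is singular; the curve is smooth.


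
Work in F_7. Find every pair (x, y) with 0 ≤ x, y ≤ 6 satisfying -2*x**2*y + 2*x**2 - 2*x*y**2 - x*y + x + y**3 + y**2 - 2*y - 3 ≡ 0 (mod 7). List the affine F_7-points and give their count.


Affine F_7-points: {(1, 0), (1, 4), (2, 0), (2, 1), (2, 2), (3, 6), (4, 2), (4, 6), (6, 4)}; count = 9.

For each of the 49 pairs (x, y) ∈ F_7², evaluate f(x, y) mod 7. Record the zeros.
  x = 0: [0↦4, 1↦4, 2↦5, 3↦6, 4↦6, 5↦4, 6↦6]  zeros at y ∈ ∅
  x = 1: [0↦0, 1↦2, 2↦1, 3↦3, 4↦0, 5↦5, 6↦3]  zeros at y ∈ {0, 4}
  x = 2: [0↦0, 1↦0, 2↦0, 3↦6, 4↦3, 5↦4, 6↦1]  zeros at y ∈ {0, 1, 2}
  x = 3: [0↦4, 1↦5, 2↦2, 3↦1, 4↦1, 5↦1, 6↦0]  zeros at y ∈ {6}
  x = 4: [0↦5, 1↦3, 2↦0, 3↦2, 4↦1, 5↦3, 6↦0]  zeros at y ∈ {2, 6}
  x = 5: [0↦3, 1↦1, 2↦1, 3↦2, 4↦3, 5↦3, 6↦1]  zeros at y ∈ ∅
  x = 6: [0↦5, 1↦6, 2↦5, 3↦1, 4↦0, 5↦1, 6↦3]  zeros at y ∈ {4}
Collecting zeros: affine points = {(1, 0), (1, 4), (2, 0), (2, 1), (2, 2), (3, 6), (4, 2), (4, 6), (6, 4)}.
Total count |C(F_7)_aff| = 9.


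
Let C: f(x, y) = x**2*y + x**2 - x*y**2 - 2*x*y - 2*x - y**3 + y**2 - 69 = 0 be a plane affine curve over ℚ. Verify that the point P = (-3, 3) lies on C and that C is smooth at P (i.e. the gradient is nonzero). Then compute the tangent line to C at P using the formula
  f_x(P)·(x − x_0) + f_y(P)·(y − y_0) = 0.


Tangent line at P: -41*x + 12*y - 159 = 0.

Step 1: f(-3, 3) = 0, so P lies on C.
Step 2: partial derivatives
  f_x(x, y) = 2*x*y + 2*x - y**2 - 2*y - 2, f_y(x, y) = x**2 - 2*x*y - 2*x - 3*y**2 + 2*y.
  f_x(P) = -41, f_y(P) = 12 (gradient nonzero, so P is smooth).
Step 3: tangent line at P: -41·(x − -3) + 12·(y − 3) = 0.
Expanding: -41*x + 12*y - 159 = 0.


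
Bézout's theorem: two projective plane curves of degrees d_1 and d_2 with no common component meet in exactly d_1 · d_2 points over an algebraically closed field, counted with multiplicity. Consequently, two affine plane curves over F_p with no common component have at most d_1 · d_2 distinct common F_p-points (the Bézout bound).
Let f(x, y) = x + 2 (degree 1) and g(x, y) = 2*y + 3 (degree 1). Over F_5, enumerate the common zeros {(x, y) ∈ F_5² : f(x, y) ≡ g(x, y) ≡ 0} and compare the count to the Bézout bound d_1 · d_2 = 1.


Common zeros: {(3, 1)}; count = 1; Bézout bound = 1.

deg(f) = 1, deg(g) = 1, so Bézout bound = 1.
Scan x ∈ F_5. For each x, list the y ∈ F_5 with f(x, y) ≡ 0 and those with g(x, y) ≡ 0 (mod 5); the common zeros in that column are the intersection.
  x = 0: f ≡ 0 at y ∈ ∅; g ≡ 0 at y ∈ {1}; common: ∅.
  x = 1: f ≡ 0 at y ∈ ∅; g ≡ 0 at y ∈ {1}; common: ∅.
  x = 2: f ≡ 0 at y ∈ ∅; g ≡ 0 at y ∈ {1}; common: ∅.
  x = 3: f ≡ 0 at y ∈ {0, 1, 2, 3, 4}; g ≡ 0 at y ∈ {1}; common: {1}.
  x = 4: f ≡ 0 at y ∈ ∅; g ≡ 0 at y ∈ {1}; common: ∅.
Collecting: common zeros = {(3, 1)}, so the count is 1.
Comparison with the Bézout bound: 1 ≤ 1 = deg(f)·deg(g), as expected for curves with no common component (the bound is attained).


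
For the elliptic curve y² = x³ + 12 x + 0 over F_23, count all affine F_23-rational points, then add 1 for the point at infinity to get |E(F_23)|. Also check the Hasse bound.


Affine points = {(0, 0), (1, 6), (1, 17), (2, 3), (2, 20), (5, 1), (5, 22), (6, 9), (6, 14), (7, 6), (7, 17), (9, 3), (9, 20), (10, 4), (10, 19), (12, 3), (12, 20), (15, 6), (15, 17), (19, 7), (19, 16), (20, 11), (20, 12)}; affine count = 23; |E(F_23)| = 24.

Discriminant check: Δ ∝ 4a³ + 27b² = 4·12³ + 27·0² = 4·1728 + 27·0 ≡ 12 (mod 23). Nonzero ⇒ E is nonsingular.
For each x ∈ F_23, compute rhs = x³ + 12·x + 0 mod 23, then count y ∈ F_23 with y² ≡ rhs.
  x = 0: rhs = 0, matching y values: 0 (1 points).
  x = 1: rhs = 13, matching y values: 6, 17 (2 points).
  x = 2: rhs = 9, matching y values: 3, 20 (2 points).
  x = 3: rhs = 17, matching y values: none (0 points).
  x = 4: rhs = 20, matching y values: none (0 points).
  x = 5: rhs = 1, matching y values: 1, 22 (2 points).
  x = 6: rhs = 12, matching y values: 9, 14 (2 points).
  x = 7: rhs = 13, matching y values: 6, 17 (2 points).
  x = 8: rhs = 10, matching y values: none (0 points).
  x = 9: rhs = 9, matching y values: 3, 20 (2 points).
  x = 10: rhs = 16, matching y values: 4, 19 (2 points).
  x = 11: rhs = 14, matching y values: none (0 points).
  x = 12: rhs = 9, matching y values: 3, 20 (2 points).
  x = 13: rhs = 7, matching y values: none (0 points).
  x = 14: rhs = 14, matching y values: none (0 points).
  x = 15: rhs = 13, matching y values: 6, 17 (2 points).
  x = 16: rhs = 10, matching y values: none (0 points).
  x = 17: rhs = 11, matching y values: none (0 points).
  x = 18: rhs = 22, matching y values: none (0 points).
  x = 19: rhs = 3, matching y values: 7, 16 (2 points).
  x = 20: rhs = 6, matching y values: 11, 12 (2 points).
  x = 21: rhs = 14, matching y values: none (0 points).
  x = 22: rhs = 10, matching y values: none (0 points).
Total affine count: 23.
Full point count |E(F_23)| = 23 + 1 = 24.
Hasse bound: |24 − (23+1)| = |0| = 0 ≤ 2√23 ≈ 9.5917 ✓.


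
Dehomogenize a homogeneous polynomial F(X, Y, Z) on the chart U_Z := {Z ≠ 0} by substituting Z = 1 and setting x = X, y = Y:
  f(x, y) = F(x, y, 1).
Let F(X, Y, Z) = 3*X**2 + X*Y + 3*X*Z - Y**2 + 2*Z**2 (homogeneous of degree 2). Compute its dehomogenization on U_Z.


f(x, y) = 3*x**2 + x*y + 3*x - y**2 + 2

On U_Z we set Z = 1. Each monomial c·X^i·Y^j·Z^k in F becomes c·x^i·y^j·1^k = c·x^i·y^j.
Substituting Z = 1: F(X, Y, 1) = 3*x**2 + x*y + 3*x - y**2 + 2.
Note: deg(f) ≤ deg(F) = 2; strict inequality happens when F is divisible by Z (lost terms).


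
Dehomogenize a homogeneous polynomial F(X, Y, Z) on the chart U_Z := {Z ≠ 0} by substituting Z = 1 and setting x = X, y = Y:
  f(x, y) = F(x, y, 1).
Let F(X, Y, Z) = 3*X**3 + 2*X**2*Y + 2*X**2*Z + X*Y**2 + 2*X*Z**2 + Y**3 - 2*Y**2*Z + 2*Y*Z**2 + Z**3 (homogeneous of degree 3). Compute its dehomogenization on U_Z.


f(x, y) = 3*x**3 + 2*x**2*y + 2*x**2 + x*y**2 + 2*x + y**3 - 2*y**2 + 2*y + 1

On U_Z we set Z = 1. Each monomial c·X^i·Y^j·Z^k in F becomes c·x^i·y^j·1^k = c·x^i·y^j.
Substituting Z = 1: F(X, Y, 1) = 3*x**3 + 2*x**2*y + 2*x**2 + x*y**2 + 2*x + y**3 - 2*y**2 + 2*y + 1.
Note: deg(f) ≤ deg(F) = 3; strict inequality happens when F is divisible by Z (lost terms).


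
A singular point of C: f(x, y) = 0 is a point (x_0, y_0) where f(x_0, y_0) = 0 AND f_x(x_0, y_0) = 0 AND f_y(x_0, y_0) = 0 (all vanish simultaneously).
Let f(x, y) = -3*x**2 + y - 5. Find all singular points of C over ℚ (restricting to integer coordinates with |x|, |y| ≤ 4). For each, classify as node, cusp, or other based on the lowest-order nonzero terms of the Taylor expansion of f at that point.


No singular points in the scanned grid; C is smooth there.

Compute partial derivatives:
  f_x = -6*x.
  f_y = 1.
f_y = 1 is a nonzero constant, so f_y never vanishes: no point (x, y) can satisfy f = f_x = f_y = 0. In particular no (x, y) ∈ {−4, ..., 4}² is singular; the curve is smooth.


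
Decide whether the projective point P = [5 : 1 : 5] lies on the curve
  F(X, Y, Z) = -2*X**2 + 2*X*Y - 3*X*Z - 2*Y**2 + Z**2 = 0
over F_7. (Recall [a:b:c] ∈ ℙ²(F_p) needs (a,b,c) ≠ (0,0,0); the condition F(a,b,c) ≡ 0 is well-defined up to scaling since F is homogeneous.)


F(5,1,5) ≡ 6 (mod 7); P is NOT on the curve.

Evaluate F(5, 1, 5) term-by-term (mod 7).
  -2*X**2 ↦ -2·25·1·1 = -50
  2*X*Y ↦ 2·5·1·1 = 10
  -3*X*Z ↦ -3·5·1·5 = -75
  -2*Y**2 ↦ -2·1·1·1 = -2
  Z**2 ↦ 1·1·1·25 = 25
Sum: F(5, 1, 5) = (-50) + (10) + (-75) + (-2) + (25) = -92.
Reducing mod 7: -92 ≡ 6 (mod 7).
Since F(a, b, c) ≡ 6 ≠ 0 (mod 7), P does NOT lie on the curve.


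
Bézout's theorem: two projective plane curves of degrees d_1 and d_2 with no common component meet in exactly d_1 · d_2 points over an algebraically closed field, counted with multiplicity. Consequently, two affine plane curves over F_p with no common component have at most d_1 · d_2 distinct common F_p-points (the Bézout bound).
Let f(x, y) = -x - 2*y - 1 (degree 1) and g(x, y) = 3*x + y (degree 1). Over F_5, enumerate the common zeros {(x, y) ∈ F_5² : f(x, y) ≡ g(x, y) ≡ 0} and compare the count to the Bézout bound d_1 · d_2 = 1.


Common zeros: ∅; count = 0; Bézout bound = 1.

deg(f) = 1, deg(g) = 1, so Bézout bound = 1.
Scan x ∈ F_5. For each x, list the y ∈ F_5 with f(x, y) ≡ 0 and those with g(x, y) ≡ 0 (mod 5); the common zeros in that column are the intersection.
  x = 0: f ≡ 0 at y ∈ {2}; g ≡ 0 at y ∈ {0}; common: ∅.
  x = 1: f ≡ 0 at y ∈ {4}; g ≡ 0 at y ∈ {2}; common: ∅.
  x = 2: f ≡ 0 at y ∈ {1}; g ≡ 0 at y ∈ {4}; common: ∅.
  x = 3: f ≡ 0 at y ∈ {3}; g ≡ 0 at y ∈ {1}; common: ∅.
  x = 4: f ≡ 0 at y ∈ {0}; g ≡ 0 at y ∈ {3}; common: ∅.
Collecting: common zeros = ∅, so the count is 0.
Comparison with the Bézout bound: 0 ≤ 1 = deg(f)·deg(g), as expected for curves with no common component (the affine F_5-count falls short of the bound because intersections may lie at infinity, over extension fields, or carry multiplicity).


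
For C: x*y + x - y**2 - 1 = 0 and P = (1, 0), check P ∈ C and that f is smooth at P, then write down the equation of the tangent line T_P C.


Tangent line at P: x + y - 1 = 0.

Step 1: f(1, 0) = 0, so P lies on C.
Step 2: partial derivatives
  f_x(x, y) = y + 1, f_y(x, y) = x - 2*y.
  f_x(P) = 1, f_y(P) = 1 (gradient nonzero, so P is smooth).
Step 3: tangent line at P: 1·(x − 1) + 1·(y − 0) = 0.
Expanding: x + y - 1 = 0.


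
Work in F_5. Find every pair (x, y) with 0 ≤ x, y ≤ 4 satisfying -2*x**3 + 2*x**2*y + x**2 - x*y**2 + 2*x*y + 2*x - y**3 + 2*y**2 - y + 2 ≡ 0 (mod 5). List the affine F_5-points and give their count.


Affine F_5-points: {(0, 2), (0, 3), (1, 2), (2, 3), (3, 4), (4, 2), (4, 3)}; count = 7.

For each of the 25 pairs (x, y) ∈ F_5², evaluate f(x, y) mod 5. Record the zeros.
  x = 0: [0↦2, 1↦2, 2↦0, 3↦0, 4↦1]  zeros at y ∈ {2, 3}
  x = 1: [0↦3, 1↦1, 2↦0, 3↦4, 4↦2]  zeros at y ∈ {2}
  x = 2: [0↦4, 1↦4, 2↦3, 3↦0, 4↦4]  zeros at y ∈ {3}
  x = 3: [0↦3, 1↦4, 2↦2, 3↦1, 4↦0]  zeros at y ∈ {4}
  x = 4: [0↦3, 1↦4, 2↦0, 3↦0, 4↦3]  zeros at y ∈ {2, 3}
Collecting zeros: affine points = {(0, 2), (0, 3), (1, 2), (2, 3), (3, 4), (4, 2), (4, 3)}.
Total count |C(F_5)_aff| = 7.


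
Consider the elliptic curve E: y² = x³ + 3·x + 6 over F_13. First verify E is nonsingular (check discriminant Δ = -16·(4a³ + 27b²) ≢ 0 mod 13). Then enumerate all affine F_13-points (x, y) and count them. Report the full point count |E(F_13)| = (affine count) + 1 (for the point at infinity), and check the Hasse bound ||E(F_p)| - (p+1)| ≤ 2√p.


Affine points = {(1, 6), (1, 7), (3, 4), (3, 9), (4, 2), (4, 11), (5, 4), (5, 9), (8, 3), (8, 10), (10, 3), (10, 10)}; affine count = 12; |E(F_13)| = 13.

Discriminant check: Δ ∝ 4a³ + 27b² = 4·3³ + 27·6² = 4·27 + 27·36 ≡ 1 (mod 13). Nonzero ⇒ E is nonsingular.
For each x ∈ F_13, compute rhs = x³ + 3·x + 6 mod 13, then count y ∈ F_13 with y² ≡ rhs.
  x = 0: rhs = 6, matching y values: none (0 points).
  x = 1: rhs = 10, matching y values: 6, 7 (2 points).
  x = 2: rhs = 7, matching y values: none (0 points).
  x = 3: rhs = 3, matching y values: 4, 9 (2 points).
  x = 4: rhs = 4, matching y values: 2, 11 (2 points).
  x = 5: rhs = 3, matching y values: 4, 9 (2 points).
  x = 6: rhs = 6, matching y values: none (0 points).
  x = 7: rhs = 6, matching y values: none (0 points).
  x = 8: rhs = 9, matching y values: 3, 10 (2 points).
  x = 9: rhs = 8, matching y values: none (0 points).
  x = 10: rhs = 9, matching y values: 3, 10 (2 points).
  x = 11: rhs = 5, matching y values: none (0 points).
  x = 12: rhs = 2, matching y values: none (0 points).
Total affine count: 12.
Full point count |E(F_13)| = 12 + 1 = 13.
Hasse bound: |13 − (13+1)| = |-1| = 1 ≤ 2√13 ≈ 7.2111 ✓.


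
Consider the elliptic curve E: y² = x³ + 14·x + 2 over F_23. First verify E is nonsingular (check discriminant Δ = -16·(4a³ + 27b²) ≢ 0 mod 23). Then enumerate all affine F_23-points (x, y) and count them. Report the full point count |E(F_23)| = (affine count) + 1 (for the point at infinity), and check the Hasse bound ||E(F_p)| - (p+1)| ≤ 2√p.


Affine points = {(0, 5), (0, 18), (3, 5), (3, 18), (5, 6), (5, 17), (6, 7), (6, 16), (7, 11), (7, 12), (9, 11), (9, 12), (12, 9), (12, 14), (13, 9), (13, 14), (17, 1), (17, 22), (20, 5), (20, 18), (21, 9), (21, 14)}; affine count = 22; |E(F_23)| = 23.

Discriminant check: Δ ∝ 4a³ + 27b² = 4·14³ + 27·2² = 4·2744 + 27·4 ≡ 21 (mod 23). Nonzero ⇒ E is nonsingular.
For each x ∈ F_23, compute rhs = x³ + 14·x + 2 mod 23, then count y ∈ F_23 with y² ≡ rhs.
  x = 0: rhs = 2, matching y values: 5, 18 (2 points).
  x = 1: rhs = 17, matching y values: none (0 points).
  x = 2: rhs = 15, matching y values: none (0 points).
  x = 3: rhs = 2, matching y values: 5, 18 (2 points).
  x = 4: rhs = 7, matching y values: none (0 points).
  x = 5: rhs = 13, matching y values: 6, 17 (2 points).
  x = 6: rhs = 3, matching y values: 7, 16 (2 points).
  x = 7: rhs = 6, matching y values: 11, 12 (2 points).
  x = 8: rhs = 5, matching y values: none (0 points).
  x = 9: rhs = 6, matching y values: 11, 12 (2 points).
  x = 10: rhs = 15, matching y values: none (0 points).
  x = 11: rhs = 15, matching y values: none (0 points).
  x = 12: rhs = 12, matching y values: 9, 14 (2 points).
  x = 13: rhs = 12, matching y values: 9, 14 (2 points).
  x = 14: rhs = 21, matching y values: none (0 points).
  x = 15: rhs = 22, matching y values: none (0 points).
  x = 16: rhs = 21, matching y values: none (0 points).
  x = 17: rhs = 1, matching y values: 1, 22 (2 points).
  x = 18: rhs = 14, matching y values: none (0 points).
  x = 19: rhs = 20, matching y values: none (0 points).
  x = 20: rhs = 2, matching y values: 5, 18 (2 points).
  x = 21: rhs = 12, matching y values: 9, 14 (2 points).
  x = 22: rhs = 10, matching y values: none (0 points).
Total affine count: 22.
Full point count |E(F_23)| = 22 + 1 = 23.
Hasse bound: |23 − (23+1)| = |-1| = 1 ≤ 2√23 ≈ 9.5917 ✓.


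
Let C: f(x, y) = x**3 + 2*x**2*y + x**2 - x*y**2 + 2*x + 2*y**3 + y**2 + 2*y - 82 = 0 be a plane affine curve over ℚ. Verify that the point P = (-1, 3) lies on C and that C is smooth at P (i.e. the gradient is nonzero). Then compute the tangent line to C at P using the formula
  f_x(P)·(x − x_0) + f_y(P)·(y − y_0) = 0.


Tangent line at P: -18*x + 70*y - 228 = 0.

Step 1: f(-1, 3) = 0, so P lies on C.
Step 2: partial derivatives
  f_x(x, y) = 3*x**2 + 4*x*y + 2*x - y**2 + 2, f_y(x, y) = 2*x**2 - 2*x*y + 6*y**2 + 2*y + 2.
  f_x(P) = -18, f_y(P) = 70 (gradient nonzero, so P is smooth).
Step 3: tangent line at P: -18·(x − -1) + 70·(y − 3) = 0.
Expanding: -18*x + 70*y - 228 = 0.


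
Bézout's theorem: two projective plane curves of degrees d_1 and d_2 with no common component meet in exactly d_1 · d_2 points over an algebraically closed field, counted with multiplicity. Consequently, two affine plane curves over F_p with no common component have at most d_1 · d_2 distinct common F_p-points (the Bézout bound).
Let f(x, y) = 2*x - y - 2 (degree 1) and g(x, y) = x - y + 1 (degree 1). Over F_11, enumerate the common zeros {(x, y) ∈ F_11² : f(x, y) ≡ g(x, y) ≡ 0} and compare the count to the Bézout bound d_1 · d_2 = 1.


Common zeros: {(3, 4)}; count = 1; Bézout bound = 1.

deg(f) = 1, deg(g) = 1, so Bézout bound = 1.
Scan x ∈ F_11. For each x, list the y ∈ F_11 with f(x, y) ≡ 0 and those with g(x, y) ≡ 0 (mod 11); the common zeros in that column are the intersection.
  x = 0: f ≡ 0 at y ∈ {9}; g ≡ 0 at y ∈ {1}; common: ∅.
  x = 1: f ≡ 0 at y ∈ {0}; g ≡ 0 at y ∈ {2}; common: ∅.
  x = 2: f ≡ 0 at y ∈ {2}; g ≡ 0 at y ∈ {3}; common: ∅.
  x = 3: f ≡ 0 at y ∈ {4}; g ≡ 0 at y ∈ {4}; common: {4}.
  x = 4: f ≡ 0 at y ∈ {6}; g ≡ 0 at y ∈ {5}; common: ∅.
  x = 5: f ≡ 0 at y ∈ {8}; g ≡ 0 at y ∈ {6}; common: ∅.
  x = 6: f ≡ 0 at y ∈ {10}; g ≡ 0 at y ∈ {7}; common: ∅.
  x = 7: f ≡ 0 at y ∈ {1}; g ≡ 0 at y ∈ {8}; common: ∅.
  x = 8: f ≡ 0 at y ∈ {3}; g ≡ 0 at y ∈ {9}; common: ∅.
  x = 9: f ≡ 0 at y ∈ {5}; g ≡ 0 at y ∈ {10}; common: ∅.
  x = 10: f ≡ 0 at y ∈ {7}; g ≡ 0 at y ∈ {0}; common: ∅.
Collecting: common zeros = {(3, 4)}, so the count is 1.
Comparison with the Bézout bound: 1 ≤ 1 = deg(f)·deg(g), as expected for curves with no common component (the bound is attained).


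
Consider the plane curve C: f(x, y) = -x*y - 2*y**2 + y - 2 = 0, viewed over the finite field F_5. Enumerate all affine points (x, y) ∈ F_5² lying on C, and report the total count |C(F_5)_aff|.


Affine F_5-points: {(0, 4), (1, 2), (1, 3), (2, 1)}; count = 4.

For each of the 25 pairs (x, y) ∈ F_5², evaluate f(x, y) mod 5. Record the zeros.
  x = 0: [0↦3, 1↦2, 2↦2, 3↦3, 4↦0]  zeros at y ∈ {4}
  x = 1: [0↦3, 1↦1, 2↦0, 3↦0, 4↦1]  zeros at y ∈ {2, 3}
  x = 2: [0↦3, 1↦0, 2↦3, 3↦2, 4↦2]  zeros at y ∈ {1}
  x = 3: [0↦3, 1↦4, 2↦1, 3↦4, 4↦3]  zeros at y ∈ ∅
  x = 4: [0↦3, 1↦3, 2↦4, 3↦1, 4↦4]  zeros at y ∈ ∅
Collecting zeros: affine points = {(0, 4), (1, 2), (1, 3), (2, 1)}.
Total count |C(F_5)_aff| = 4.


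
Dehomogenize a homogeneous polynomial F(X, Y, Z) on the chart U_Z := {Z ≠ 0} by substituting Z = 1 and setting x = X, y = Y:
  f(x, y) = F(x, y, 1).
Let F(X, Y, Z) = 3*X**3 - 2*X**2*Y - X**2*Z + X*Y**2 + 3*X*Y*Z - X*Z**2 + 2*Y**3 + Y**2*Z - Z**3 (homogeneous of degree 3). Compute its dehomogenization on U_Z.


f(x, y) = 3*x**3 - 2*x**2*y - x**2 + x*y**2 + 3*x*y - x + 2*y**3 + y**2 - 1

On U_Z we set Z = 1. Each monomial c·X^i·Y^j·Z^k in F becomes c·x^i·y^j·1^k = c·x^i·y^j.
Substituting Z = 1: F(X, Y, 1) = 3*x**3 - 2*x**2*y - x**2 + x*y**2 + 3*x*y - x + 2*y**3 + y**2 - 1.
Note: deg(f) ≤ deg(F) = 3; strict inequality happens when F is divisible by Z (lost terms).


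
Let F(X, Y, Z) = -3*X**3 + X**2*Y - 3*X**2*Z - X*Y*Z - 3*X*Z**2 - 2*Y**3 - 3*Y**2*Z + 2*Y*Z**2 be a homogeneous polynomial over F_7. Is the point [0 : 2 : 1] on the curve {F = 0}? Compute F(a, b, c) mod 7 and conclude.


F(0,2,1) ≡ 4 (mod 7); P is NOT on the curve.

Evaluate F(0, 2, 1) term-by-term (mod 7).
  -3*X**3 ↦ -3·0·1·1 = 0
  X**2*Y ↦ 1·0·2·1 = 0
  -3*X**2*Z ↦ -3·0·1·1 = 0
  -X*Y*Z ↦ -1·0·2·1 = 0
  -3*X*Z**2 ↦ -3·0·1·1 = 0
  -2*Y**3 ↦ -2·1·8·1 = -16
  -3*Y**2*Z ↦ -3·1·4·1 = -12
  2*Y*Z**2 ↦ 2·1·2·1 = 4
Sum: F(0, 2, 1) = (0) + (0) + (0) + (0) + (0) + (-16) + (-12) + (4) = -24.
Reducing mod 7: -24 ≡ 4 (mod 7).
Since F(a, b, c) ≡ 4 ≠ 0 (mod 7), P does NOT lie on the curve.


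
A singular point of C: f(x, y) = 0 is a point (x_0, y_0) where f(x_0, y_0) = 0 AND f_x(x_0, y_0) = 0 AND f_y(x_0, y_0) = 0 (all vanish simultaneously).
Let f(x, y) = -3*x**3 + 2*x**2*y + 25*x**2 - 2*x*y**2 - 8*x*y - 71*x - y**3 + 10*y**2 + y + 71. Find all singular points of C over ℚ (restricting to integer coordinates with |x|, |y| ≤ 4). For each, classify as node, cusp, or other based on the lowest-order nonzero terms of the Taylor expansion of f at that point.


Singular points: {(3, 1)}; classification: cusp.

Compute partial derivatives:
  f_x = -9*x**2 + 4*x*y + 50*x - 2*y**2 - 8*y - 71.
  f_y = 2*x**2 - 4*x*y - 8*x - 3*y**2 + 20*y + 1.
Scan x_0 ∈ {−4, ..., 4}. For each x_0, f_y(x_0, y) is a polynomial in y; find its integer roots y ∈ {−4, ..., 4}, then test f_x and f at those candidates.
  x = -4: f_y(-4, y) = -3*y**2 + 36*y + 65; no integer root y with |y| ≤ 4.
  x = -3: f_y(-3, y) = -3*y**2 + 32*y + 43; no integer root y with |y| ≤ 4.
  x = -2: f_y(-2, y) = -3*y**2 + 28*y + 25; no integer root y with |y| ≤ 4.
  x = -1: f_y(-1, y) = -3*y**2 + 24*y + 11; no integer root y with |y| ≤ 4.
  x = 0: f_y(0, y) = -3*y**2 + 20*y + 1; no integer root y with |y| ≤ 4.
  x = 1: f_y(1, y) = -3*y**2 + 16*y - 5; no integer root y with |y| ≤ 4.
  x = 2: f_y(2, y) = -3*y**2 + 12*y - 7; no integer root y with |y| ≤ 4.
  x = 3: f_y(3, y) = -3*y**2 + 8*y - 5; vanishes at y ∈ {1}. (3, 1): f_x = 0, f = 0 — SINGULAR.
  x = 4: f_y(4, y) = -3*y**2 + 4*y + 1; no integer root y with |y| ≤ 4.
Only singular point on the grid: (3, 1).
Classify: substitute x = 3 + u, y = 1 + v and expand: f = -3*u**3 + 2*u**2*v - 2*u*v**2 - v**3 + v**2.
No constant or linear terms (consistent with a singular point). Quadratic part: v**2. Cubic part: -3*u**3 + 2*u**2*v - 2*u*v**2 - v**3.
The quadratic part v**2 is a perfect square, so there is a single (double) tangent line v = 0, i.e. y = 1. Restricting the cubic part to that line (v = 0) leaves -3*u**3 ≠ 0, so f is not divisible by v and the branch is v² ≈ 3*u**3 to lowest order — this is a cusp.
Classification: cusp.


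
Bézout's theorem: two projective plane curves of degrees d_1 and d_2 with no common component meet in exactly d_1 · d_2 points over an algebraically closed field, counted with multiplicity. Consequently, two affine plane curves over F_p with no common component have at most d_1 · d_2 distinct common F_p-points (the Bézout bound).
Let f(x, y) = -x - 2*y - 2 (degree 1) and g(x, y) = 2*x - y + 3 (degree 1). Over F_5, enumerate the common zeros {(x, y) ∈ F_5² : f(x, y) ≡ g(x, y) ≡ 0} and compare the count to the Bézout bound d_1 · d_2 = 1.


Common zeros: ∅; count = 0; Bézout bound = 1.

deg(f) = 1, deg(g) = 1, so Bézout bound = 1.
Scan x ∈ F_5. For each x, list the y ∈ F_5 with f(x, y) ≡ 0 and those with g(x, y) ≡ 0 (mod 5); the common zeros in that column are the intersection.
  x = 0: f ≡ 0 at y ∈ {4}; g ≡ 0 at y ∈ {3}; common: ∅.
  x = 1: f ≡ 0 at y ∈ {1}; g ≡ 0 at y ∈ {0}; common: ∅.
  x = 2: f ≡ 0 at y ∈ {3}; g ≡ 0 at y ∈ {2}; common: ∅.
  x = 3: f ≡ 0 at y ∈ {0}; g ≡ 0 at y ∈ {4}; common: ∅.
  x = 4: f ≡ 0 at y ∈ {2}; g ≡ 0 at y ∈ {1}; common: ∅.
Collecting: common zeros = ∅, so the count is 0.
Comparison with the Bézout bound: 0 ≤ 1 = deg(f)·deg(g), as expected for curves with no common component (the affine F_5-count falls short of the bound because intersections may lie at infinity, over extension fields, or carry multiplicity).


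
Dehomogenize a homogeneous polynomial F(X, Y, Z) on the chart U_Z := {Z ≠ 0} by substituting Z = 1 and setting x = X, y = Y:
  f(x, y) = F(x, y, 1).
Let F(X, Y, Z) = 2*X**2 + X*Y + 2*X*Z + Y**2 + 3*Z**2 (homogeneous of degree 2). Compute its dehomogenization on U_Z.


f(x, y) = 2*x**2 + x*y + 2*x + y**2 + 3

On U_Z we set Z = 1. Each monomial c·X^i·Y^j·Z^k in F becomes c·x^i·y^j·1^k = c·x^i·y^j.
Substituting Z = 1: F(X, Y, 1) = 2*x**2 + x*y + 2*x + y**2 + 3.
Note: deg(f) ≤ deg(F) = 2; strict inequality happens when F is divisible by Z (lost terms).
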